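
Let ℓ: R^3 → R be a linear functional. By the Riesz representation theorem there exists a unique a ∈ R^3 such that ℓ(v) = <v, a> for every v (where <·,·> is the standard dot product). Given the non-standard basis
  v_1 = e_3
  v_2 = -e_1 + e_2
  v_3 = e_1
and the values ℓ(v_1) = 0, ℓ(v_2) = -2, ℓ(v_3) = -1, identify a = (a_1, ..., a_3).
a = (-1, -3, 0)

Write a = (a_1, ..., a_3) in the standard basis. For each basis vector v_i, ℓ(v_i) = <v_i, a> is a linear equation in the a_j's. Collect the n equations into a matrix system V a = ℓ, where row i of V is v_i (expressed in the standard basis). Since V is invertible (lower-triangular with 1s on the diagonal, up to permutation), solve by back-substitution:
  V =
[[0, 0, 1],
 [-1, 1, 0],
 [1, 0, 0]]
  V a = (0, -2, -1)
Solving gives a = (-1, -3, 0).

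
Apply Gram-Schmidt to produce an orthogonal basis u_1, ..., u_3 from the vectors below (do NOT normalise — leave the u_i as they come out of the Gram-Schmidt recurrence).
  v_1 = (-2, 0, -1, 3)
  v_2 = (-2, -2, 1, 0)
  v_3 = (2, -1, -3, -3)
Orthogonal basis:
  u_1 = (-2, 0, -1, 3)
  u_2 = (-11/7, -2, 17/14, -9/14)
  u_3 = (4/117, -197/117, -386/117, -14/13)

Apply the Gram-Schmidt recurrence
  u_1 = v_1
  u_i = v_i − Σ_{j<i} ((v_i · u_j) / (u_j · u_j)) · u_j.

Step by step this gives:
  u_1 = (-2, 0, -1, 3)
  u_2 = (-11/7, -2, 17/14, -9/14)
  u_3 = (4/117, -197/117, -386/117, -14/13)

Orthogonality check:
  u_2 · u_1 = 0 (should be 0)
  u_3 · u_1 = 0 (should be 0)
  u_3 · u_2 = 0 (should be 0)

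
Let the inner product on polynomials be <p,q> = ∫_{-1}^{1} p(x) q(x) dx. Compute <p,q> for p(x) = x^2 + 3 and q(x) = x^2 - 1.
<p,q> = -64/15

Expand the product: p(x)·q(x) = x^4 + 2*x^2 - 3.
∫_{-1}^{1} of each monomial x^k gives [2/(k+1) if k even, 0 if k odd]. Integrating term-by-term (or equivalently evaluating the antiderivative F(x) = x^5/5 + 2*x^3/3 - 3*x at the endpoints):
  F(1) − F(−1) = -32/15 − (32/15) = -64/15.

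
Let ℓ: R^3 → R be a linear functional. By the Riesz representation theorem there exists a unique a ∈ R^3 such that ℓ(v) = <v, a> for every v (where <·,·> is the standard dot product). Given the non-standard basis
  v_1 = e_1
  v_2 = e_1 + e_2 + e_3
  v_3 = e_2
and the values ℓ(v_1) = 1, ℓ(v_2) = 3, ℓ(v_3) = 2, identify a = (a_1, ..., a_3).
a = (1, 2, 0)

Write a = (a_1, ..., a_3) in the standard basis. For each basis vector v_i, ℓ(v_i) = <v_i, a> is a linear equation in the a_j's. Collect the n equations into a matrix system V a = ℓ, where row i of V is v_i (expressed in the standard basis). Since V is invertible (lower-triangular with 1s on the diagonal, up to permutation), solve by back-substitution:
  V =
[[1, 0, 0],
 [1, 1, 1],
 [0, 1, 0]]
  V a = (1, 3, 2)
Solving gives a = (1, 2, 0).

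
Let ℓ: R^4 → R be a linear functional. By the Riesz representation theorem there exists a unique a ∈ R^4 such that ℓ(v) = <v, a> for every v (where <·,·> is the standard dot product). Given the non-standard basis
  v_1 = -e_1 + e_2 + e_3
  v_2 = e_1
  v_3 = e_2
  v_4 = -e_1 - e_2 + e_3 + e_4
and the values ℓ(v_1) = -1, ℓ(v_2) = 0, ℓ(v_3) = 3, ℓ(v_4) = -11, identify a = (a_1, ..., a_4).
a = (0, 3, -4, -4)

Write a = (a_1, ..., a_4) in the standard basis. For each basis vector v_i, ℓ(v_i) = <v_i, a> is a linear equation in the a_j's. Collect the n equations into a matrix system V a = ℓ, where row i of V is v_i (expressed in the standard basis). Since V is invertible (lower-triangular with 1s on the diagonal, up to permutation), solve by back-substitution:
  V =
[[-1, 1, 1, 0],
 [1, 0, 0, 0],
 [0, 1, 0, 0],
 [-1, -1, 1, 1]]
  V a = (-1, 0, 3, -11)
Solving gives a = (0, 3, -4, -4).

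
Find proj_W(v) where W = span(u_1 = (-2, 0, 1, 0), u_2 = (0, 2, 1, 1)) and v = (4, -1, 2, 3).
proj_W(v) = (78/29, 42/29, -18/29, 21/29)

Set up U = [u_1 | ... | u_2] ∈ R^(4×2). The projector onto W = col(U) is P = U (U^T U)^(-1) U^T.
Compute U^T U =
  [5, 1]
  [1, 6],
and U^T v = (-6, 3).
Solve U^T U · c = U^T v for the coefficients: c = (-39/29, 21/29). The projection is proj_W(v) = U c.
Check: (v - proj_W(v)) · u_1 = 0  (should be 0).
Check: (v - proj_W(v)) · u_2 = 0  (should be 0).
Result: proj_W(v) = (78/29, 42/29, -18/29, 21/29).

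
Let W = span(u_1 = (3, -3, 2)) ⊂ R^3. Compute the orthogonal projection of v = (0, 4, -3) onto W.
proj_W(v) = (-27/11, 27/11, -18/11)

Set up U = [u_1 | ... | u_1] ∈ R^(3×1). The projector onto W = col(U) is P = U (U^T U)^(-1) U^T.
Compute U^T U =
  [22],
and U^T v = (-18).
Solve U^T U · c = U^T v for the coefficients: c = (-9/11). The projection is proj_W(v) = U c.
Check: (v - proj_W(v)) · u_1 = 0  (should be 0).
Result: proj_W(v) = (-27/11, 27/11, -18/11).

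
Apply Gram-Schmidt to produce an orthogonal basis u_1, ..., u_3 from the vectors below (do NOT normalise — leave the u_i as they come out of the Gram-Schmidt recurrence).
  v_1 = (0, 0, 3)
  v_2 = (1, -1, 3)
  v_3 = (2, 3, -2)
Orthogonal basis:
  u_1 = (0, 0, 3)
  u_2 = (1, -1, 0)
  u_3 = (5/2, 5/2, 0)

Apply the Gram-Schmidt recurrence
  u_1 = v_1
  u_i = v_i − Σ_{j<i} ((v_i · u_j) / (u_j · u_j)) · u_j.

Step by step this gives:
  u_1 = (0, 0, 3)
  u_2 = (1, -1, 0)
  u_3 = (5/2, 5/2, 0)

Orthogonality check:
  u_2 · u_1 = 0 (should be 0)
  u_3 · u_1 = 0 (should be 0)
  u_3 · u_2 = 0 (should be 0)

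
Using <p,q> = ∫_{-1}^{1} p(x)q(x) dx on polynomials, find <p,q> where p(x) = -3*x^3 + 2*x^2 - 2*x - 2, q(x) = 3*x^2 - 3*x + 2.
<p,q> = 2/3

Expand the product: p(x)·q(x) = -9*x^5 + 15*x^4 - 18*x^3 + 4*x^2 + 2*x - 4.
∫_{-1}^{1} of each monomial x^k gives [2/(k+1) if k even, 0 if k odd]. Integrating term-by-term (or equivalently evaluating the antiderivative F(x) = -3*x^6/2 + 3*x^5 - 9*x^4/2 + 4*x^3/3 + x^2 - 4*x at the endpoints):
  F(1) − F(−1) = -14/3 − (-16/3) = 2/3.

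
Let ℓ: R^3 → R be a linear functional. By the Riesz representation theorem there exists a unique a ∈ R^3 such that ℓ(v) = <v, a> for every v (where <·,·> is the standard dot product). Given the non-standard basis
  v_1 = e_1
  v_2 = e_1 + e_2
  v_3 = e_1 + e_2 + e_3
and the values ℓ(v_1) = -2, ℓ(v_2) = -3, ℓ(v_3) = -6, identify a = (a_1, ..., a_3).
a = (-2, -1, -3)

Write a = (a_1, ..., a_3) in the standard basis. For each basis vector v_i, ℓ(v_i) = <v_i, a> is a linear equation in the a_j's. Collect the n equations into a matrix system V a = ℓ, where row i of V is v_i (expressed in the standard basis). Since V is invertible (lower-triangular with 1s on the diagonal, up to permutation), solve by back-substitution:
  V =
[[1, 0, 0],
 [1, 1, 0],
 [1, 1, 1]]
  V a = (-2, -3, -6)
Solving gives a = (-2, -1, -3).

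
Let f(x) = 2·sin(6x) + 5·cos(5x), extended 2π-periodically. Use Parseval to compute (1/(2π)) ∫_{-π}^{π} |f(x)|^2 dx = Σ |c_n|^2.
Σ |c_n|^2 = 29/2

Expand |f|^2 and use orthogonality of {sin(nx), cos(mx)} on [-π, π]:
  ∫_{-π}^{π} sin(nx)^2 dx = π, ∫ cos(mx)^2 dx = π, and cross terms integrate to 0.
So ∫_{-π}^{π} f(x)^2 dx = 2^2 · π + 5^2 · π = (4 + 25)π.
Divide by 2π: (4 + 25)/2 = 29/2.
By Parseval, this equals Σ |c_n|^2.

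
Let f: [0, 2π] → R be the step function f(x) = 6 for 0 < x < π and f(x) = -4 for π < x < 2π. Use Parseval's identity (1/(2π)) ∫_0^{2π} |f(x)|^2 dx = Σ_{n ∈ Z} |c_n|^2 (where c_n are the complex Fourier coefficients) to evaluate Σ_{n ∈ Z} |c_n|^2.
Σ |c_n|^2 = 26

Parseval equates the L^2 energy of f (normalised by 1/(2π)) with the ℓ^2 sum of its Fourier coefficients: (1/(2π)) ∫_0^{2π} |f|^2 = Σ |c_n|^2.
Compute the left side: (1/(2π)) [∫_0^π 6^2 dx + ∫_π^{2π} (-4)^2 dx] = (1/(2π)) · (36π + 16π) = (36 + 16)/2 = 26.
So Σ_{n ∈ Z} |c_n|^2 = 26.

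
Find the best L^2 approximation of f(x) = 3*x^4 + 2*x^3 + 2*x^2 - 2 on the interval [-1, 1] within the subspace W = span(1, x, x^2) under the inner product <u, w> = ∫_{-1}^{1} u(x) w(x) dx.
g(x) = 32*x^2/7 + 6*x/5 - 79/35

The best approximation g ∈ W is the orthogonal projection of f onto W. Writing g = a_0 + a_1 x + a_2 x^2, the coefficients solve the normal equations G · a = b where
  G_{ij} = <φ_i, φ_j> and b_i = <f, φ_i>, with φ_0 = 1, φ_1 = x, φ_2 = x^2.
G =
  [2, 0, 2/3]
  [0, 2/3, 0]
  [2/3, 0, 2/5],
b = (-22/15, 4/5, 34/105).
Solving gives a_0 = -79/35, a_1 = 6/5, a_2 = 32/7, so
  g(x) = 32*x^2/7 + 6*x/5 - 79/35.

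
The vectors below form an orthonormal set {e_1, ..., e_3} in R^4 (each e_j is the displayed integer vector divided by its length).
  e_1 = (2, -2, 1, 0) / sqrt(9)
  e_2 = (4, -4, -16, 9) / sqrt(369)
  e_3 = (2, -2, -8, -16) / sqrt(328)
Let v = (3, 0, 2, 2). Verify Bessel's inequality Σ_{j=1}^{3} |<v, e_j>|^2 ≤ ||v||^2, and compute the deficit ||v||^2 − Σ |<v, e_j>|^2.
Σ |<v, e_j>|^2 = 25/2; ||v||^2 = 17; deficit = 9/2

Write each e_j = u_j / sqrt(<u_j, u_j>) where u_j is the displayed integer vector. Then <v, e_j> = <v, u_j> / sqrt(<u_j, u_j>), so |<v, e_j>|^2 = <v, u_j>^2 / <u_j, u_j>.
Coefficients: <v, e_1> = 8/sqrt(9), <v, e_2> = -2/sqrt(369), <v, e_3> = -42/sqrt(328).
Square and sum: Σ |<v, e_j>|^2 = 25/2.
Compute ||v||^2 = v·v = 17.
Deficit = 17 − 25/2 = 9/2 ≥ 0, confirming Bessel's inequality. (The deficit equals ||v − Σ <v,e_j> e_j||^2, the squared distance from v to span{e_j}.)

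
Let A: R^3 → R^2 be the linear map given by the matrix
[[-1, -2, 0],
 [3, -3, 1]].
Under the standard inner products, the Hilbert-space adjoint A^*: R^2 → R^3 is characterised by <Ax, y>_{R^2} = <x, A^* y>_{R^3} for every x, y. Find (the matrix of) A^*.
A^* = A^T =
[[-1, 3],
 [-2, -3],
 [0, 1]]

For real matrices with standard dot products, the defining identity <Ax, y> = <x, A^* y> gives (Ax)^T y = x^T (A^*) y, i.e. x^T A^T y = x^T (A^*) y. Since this holds for all x, y, we must have A^* = A^T. Therefore
A^* =
[[-1, 3],
 [-2, -3],
 [0, 1]].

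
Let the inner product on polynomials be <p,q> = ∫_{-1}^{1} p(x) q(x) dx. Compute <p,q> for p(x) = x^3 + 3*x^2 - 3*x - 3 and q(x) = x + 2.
<p,q> = -48/5

Expand the product: p(x)·q(x) = x^4 + 5*x^3 + 3*x^2 - 9*x - 6.
∫_{-1}^{1} of each monomial x^k gives [2/(k+1) if k even, 0 if k odd]. Integrating term-by-term (or equivalently evaluating the antiderivative F(x) = x^5/5 + 5*x^4/4 + x^3 - 9*x^2/2 - 6*x at the endpoints):
  F(1) − F(−1) = -161/20 − (31/20) = -48/5.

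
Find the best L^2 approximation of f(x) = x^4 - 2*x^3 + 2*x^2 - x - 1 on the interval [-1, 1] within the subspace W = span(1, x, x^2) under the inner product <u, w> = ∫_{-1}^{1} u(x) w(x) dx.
g(x) = 20*x^2/7 - 11*x/5 - 38/35

The best approximation g ∈ W is the orthogonal projection of f onto W. Writing g = a_0 + a_1 x + a_2 x^2, the coefficients solve the normal equations G · a = b where
  G_{ij} = <φ_i, φ_j> and b_i = <f, φ_i>, with φ_0 = 1, φ_1 = x, φ_2 = x^2.
G =
  [2, 0, 2/3]
  [0, 2/3, 0]
  [2/3, 0, 2/5],
b = (-4/15, -22/15, 44/105).
Solving gives a_0 = -38/35, a_1 = -11/5, a_2 = 20/7, so
  g(x) = 20*x^2/7 - 11*x/5 - 38/35.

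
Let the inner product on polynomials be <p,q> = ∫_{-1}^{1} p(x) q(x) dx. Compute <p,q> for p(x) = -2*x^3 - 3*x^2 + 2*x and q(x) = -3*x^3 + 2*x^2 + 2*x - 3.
<p,q> = 418/105

Expand the product: p(x)·q(x) = 6*x^6 + 5*x^5 - 16*x^4 + 4*x^3 + 13*x^2 - 6*x.
∫_{-1}^{1} of each monomial x^k gives [2/(k+1) if k even, 0 if k odd]. Integrating term-by-term (or equivalently evaluating the antiderivative F(x) = 6*x^7/7 + 5*x^6/6 - 16*x^5/5 + x^4 + 13*x^3/3 - 3*x^2 at the endpoints):
  F(1) − F(−1) = 173/210 − (-221/70) = 418/105.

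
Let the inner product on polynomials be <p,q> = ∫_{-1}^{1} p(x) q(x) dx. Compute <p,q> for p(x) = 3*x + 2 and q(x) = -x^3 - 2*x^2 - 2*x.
<p,q> = -118/15

Expand the product: p(x)·q(x) = -3*x^4 - 8*x^3 - 10*x^2 - 4*x.
∫_{-1}^{1} of each monomial x^k gives [2/(k+1) if k even, 0 if k odd]. Integrating term-by-term (or equivalently evaluating the antiderivative F(x) = -3*x^5/5 - 2*x^4 - 10*x^3/3 - 2*x^2 at the endpoints):
  F(1) − F(−1) = -119/15 − (-1/15) = -118/15.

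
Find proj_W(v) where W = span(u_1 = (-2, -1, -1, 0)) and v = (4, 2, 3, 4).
proj_W(v) = (13/3, 13/6, 13/6, 0)

Set up U = [u_1 | ... | u_1] ∈ R^(4×1). The projector onto W = col(U) is P = U (U^T U)^(-1) U^T.
Compute U^T U =
  [6],
and U^T v = (-13).
Solve U^T U · c = U^T v for the coefficients: c = (-13/6). The projection is proj_W(v) = U c.
Check: (v - proj_W(v)) · u_1 = 0  (should be 0).
Result: proj_W(v) = (13/3, 13/6, 13/6, 0).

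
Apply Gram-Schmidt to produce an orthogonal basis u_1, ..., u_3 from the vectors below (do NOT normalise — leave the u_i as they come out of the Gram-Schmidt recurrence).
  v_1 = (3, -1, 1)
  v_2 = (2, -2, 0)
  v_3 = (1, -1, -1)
Orthogonal basis:
  u_1 = (3, -1, 1)
  u_2 = (-2/11, -14/11, -8/11)
  u_3 = (1/3, 1/3, -2/3)

Apply the Gram-Schmidt recurrence
  u_1 = v_1
  u_i = v_i − Σ_{j<i} ((v_i · u_j) / (u_j · u_j)) · u_j.

Step by step this gives:
  u_1 = (3, -1, 1)
  u_2 = (-2/11, -14/11, -8/11)
  u_3 = (1/3, 1/3, -2/3)

Orthogonality check:
  u_2 · u_1 = 0 (should be 0)
  u_3 · u_1 = 0 (should be 0)
  u_3 · u_2 = 0 (should be 0)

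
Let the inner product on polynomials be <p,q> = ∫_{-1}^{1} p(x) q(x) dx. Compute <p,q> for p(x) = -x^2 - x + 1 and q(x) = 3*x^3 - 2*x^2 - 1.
<p,q> = -46/15

Expand the product: p(x)·q(x) = -3*x^5 - x^4 + 5*x^3 - x^2 + x - 1.
∫_{-1}^{1} of each monomial x^k gives [2/(k+1) if k even, 0 if k odd]. Integrating term-by-term (or equivalently evaluating the antiderivative F(x) = -x^6/2 - x^5/5 + 5*x^4/4 - x^3/3 + x^2/2 - x at the endpoints):
  F(1) − F(−1) = -17/60 − (167/60) = -46/15.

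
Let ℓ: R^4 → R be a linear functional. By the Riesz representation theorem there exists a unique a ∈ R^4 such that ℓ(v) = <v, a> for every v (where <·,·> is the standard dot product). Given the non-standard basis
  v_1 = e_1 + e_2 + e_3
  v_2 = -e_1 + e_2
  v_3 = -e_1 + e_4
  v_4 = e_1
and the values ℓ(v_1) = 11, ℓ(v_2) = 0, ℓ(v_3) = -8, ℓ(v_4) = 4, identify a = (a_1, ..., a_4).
a = (4, 4, 3, -4)

Write a = (a_1, ..., a_4) in the standard basis. For each basis vector v_i, ℓ(v_i) = <v_i, a> is a linear equation in the a_j's. Collect the n equations into a matrix system V a = ℓ, where row i of V is v_i (expressed in the standard basis). Since V is invertible (lower-triangular with 1s on the diagonal, up to permutation), solve by back-substitution:
  V =
[[1, 1, 1, 0],
 [-1, 1, 0, 0],
 [-1, 0, 0, 1],
 [1, 0, 0, 0]]
  V a = (11, 0, -8, 4)
Solving gives a = (4, 4, 3, -4).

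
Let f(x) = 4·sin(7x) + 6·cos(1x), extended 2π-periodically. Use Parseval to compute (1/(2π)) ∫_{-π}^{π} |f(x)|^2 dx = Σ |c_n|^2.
Σ |c_n|^2 = 26

Expand |f|^2 and use orthogonality of {sin(nx), cos(mx)} on [-π, π]:
  ∫_{-π}^{π} sin(nx)^2 dx = π, ∫ cos(mx)^2 dx = π, and cross terms integrate to 0.
So ∫_{-π}^{π} f(x)^2 dx = 4^2 · π + 6^2 · π = (16 + 36)π.
Divide by 2π: (16 + 36)/2 = 26.
By Parseval, this equals Σ |c_n|^2.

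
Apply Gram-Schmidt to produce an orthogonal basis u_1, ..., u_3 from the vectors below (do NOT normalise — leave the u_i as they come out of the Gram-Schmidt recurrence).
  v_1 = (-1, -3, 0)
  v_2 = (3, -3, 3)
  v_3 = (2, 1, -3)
Orthogonal basis:
  u_1 = (-1, -3, 0)
  u_2 = (18/5, -6/5, 3)
  u_3 = (51/26, -17/26, -34/13)

Apply the Gram-Schmidt recurrence
  u_1 = v_1
  u_i = v_i − Σ_{j<i} ((v_i · u_j) / (u_j · u_j)) · u_j.

Step by step this gives:
  u_1 = (-1, -3, 0)
  u_2 = (18/5, -6/5, 3)
  u_3 = (51/26, -17/26, -34/13)

Orthogonality check:
  u_2 · u_1 = 0 (should be 0)
  u_3 · u_1 = 0 (should be 0)
  u_3 · u_2 = 0 (should be 0)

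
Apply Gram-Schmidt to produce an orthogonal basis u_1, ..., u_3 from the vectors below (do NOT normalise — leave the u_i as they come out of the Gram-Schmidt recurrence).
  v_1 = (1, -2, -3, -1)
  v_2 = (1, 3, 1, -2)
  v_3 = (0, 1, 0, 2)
Orthogonal basis:
  u_1 = (1, -2, -3, -1)
  u_2 = (7/5, 11/5, -1/5, -12/5)
  u_3 = (5/9, 58/63, -53/63, 26/21)

Apply the Gram-Schmidt recurrence
  u_1 = v_1
  u_i = v_i − Σ_{j<i} ((v_i · u_j) / (u_j · u_j)) · u_j.

Step by step this gives:
  u_1 = (1, -2, -3, -1)
  u_2 = (7/5, 11/5, -1/5, -12/5)
  u_3 = (5/9, 58/63, -53/63, 26/21)

Orthogonality check:
  u_2 · u_1 = 0 (should be 0)
  u_3 · u_1 = 0 (should be 0)
  u_3 · u_2 = 0 (should be 0)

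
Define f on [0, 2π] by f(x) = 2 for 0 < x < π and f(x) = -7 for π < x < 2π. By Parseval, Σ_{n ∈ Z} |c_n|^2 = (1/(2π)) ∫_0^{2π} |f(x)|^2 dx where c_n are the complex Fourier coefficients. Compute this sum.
Σ |c_n|^2 = 53/2

Parseval equates the L^2 energy of f (normalised by 1/(2π)) with the ℓ^2 sum of its Fourier coefficients: (1/(2π)) ∫_0^{2π} |f|^2 = Σ |c_n|^2.
Compute the left side: (1/(2π)) [∫_0^π 2^2 dx + ∫_π^{2π} (-7)^2 dx] = (1/(2π)) · (4π + 49π) = (4 + 49)/2 = 53/2.
So Σ_{n ∈ Z} |c_n|^2 = 53/2.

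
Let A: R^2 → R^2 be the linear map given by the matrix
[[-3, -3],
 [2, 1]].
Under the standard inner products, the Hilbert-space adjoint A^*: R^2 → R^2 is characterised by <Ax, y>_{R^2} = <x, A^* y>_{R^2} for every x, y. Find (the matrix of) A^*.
A^* = A^T =
[[-3, 2],
 [-3, 1]]

For real matrices with standard dot products, the defining identity <Ax, y> = <x, A^* y> gives (Ax)^T y = x^T (A^*) y, i.e. x^T A^T y = x^T (A^*) y. Since this holds for all x, y, we must have A^* = A^T. Therefore
A^* =
[[-3, 2],
 [-3, 1]].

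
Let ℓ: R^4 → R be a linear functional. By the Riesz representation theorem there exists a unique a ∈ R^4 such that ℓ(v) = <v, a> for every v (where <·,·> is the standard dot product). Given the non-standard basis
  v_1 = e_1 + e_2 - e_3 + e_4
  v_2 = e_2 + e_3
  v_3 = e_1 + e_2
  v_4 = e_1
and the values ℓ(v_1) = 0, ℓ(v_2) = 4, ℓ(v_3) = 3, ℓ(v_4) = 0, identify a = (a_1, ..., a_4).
a = (0, 3, 1, -2)

Write a = (a_1, ..., a_4) in the standard basis. For each basis vector v_i, ℓ(v_i) = <v_i, a> is a linear equation in the a_j's. Collect the n equations into a matrix system V a = ℓ, where row i of V is v_i (expressed in the standard basis). Since V is invertible (lower-triangular with 1s on the diagonal, up to permutation), solve by back-substitution:
  V =
[[1, 1, -1, 1],
 [0, 1, 1, 0],
 [1, 1, 0, 0],
 [1, 0, 0, 0]]
  V a = (0, 4, 3, 0)
Solving gives a = (0, 3, 1, -2).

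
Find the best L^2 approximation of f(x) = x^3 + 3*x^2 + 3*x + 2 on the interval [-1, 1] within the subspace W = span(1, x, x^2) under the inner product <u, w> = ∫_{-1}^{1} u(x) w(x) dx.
g(x) = 3*x^2 + 18*x/5 + 2

The best approximation g ∈ W is the orthogonal projection of f onto W. Writing g = a_0 + a_1 x + a_2 x^2, the coefficients solve the normal equations G · a = b where
  G_{ij} = <φ_i, φ_j> and b_i = <f, φ_i>, with φ_0 = 1, φ_1 = x, φ_2 = x^2.
G =
  [2, 0, 2/3]
  [0, 2/3, 0]
  [2/3, 0, 2/5],
b = (6, 12/5, 38/15).
Solving gives a_0 = 2, a_1 = 18/5, a_2 = 3, so
  g(x) = 3*x^2 + 18*x/5 + 2.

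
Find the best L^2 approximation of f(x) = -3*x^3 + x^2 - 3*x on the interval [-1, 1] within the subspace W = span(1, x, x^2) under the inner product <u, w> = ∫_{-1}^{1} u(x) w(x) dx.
g(x) = x^2 - 24*x/5

The best approximation g ∈ W is the orthogonal projection of f onto W. Writing g = a_0 + a_1 x + a_2 x^2, the coefficients solve the normal equations G · a = b where
  G_{ij} = <φ_i, φ_j> and b_i = <f, φ_i>, with φ_0 = 1, φ_1 = x, φ_2 = x^2.
G =
  [2, 0, 2/3]
  [0, 2/3, 0]
  [2/3, 0, 2/5],
b = (2/3, -16/5, 2/5).
Solving gives a_0 = 0, a_1 = -24/5, a_2 = 1, so
  g(x) = x^2 - 24*x/5.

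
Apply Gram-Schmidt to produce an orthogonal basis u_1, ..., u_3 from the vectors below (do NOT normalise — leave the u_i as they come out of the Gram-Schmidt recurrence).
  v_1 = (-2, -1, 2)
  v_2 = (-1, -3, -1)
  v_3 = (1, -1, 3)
Orthogonal basis:
  u_1 = (-2, -1, 2)
  u_2 = (-1/3, -8/3, -5/3)
  u_3 = (91/45, -52/45, 13/9)

Apply the Gram-Schmidt recurrence
  u_1 = v_1
  u_i = v_i − Σ_{j<i} ((v_i · u_j) / (u_j · u_j)) · u_j.

Step by step this gives:
  u_1 = (-2, -1, 2)
  u_2 = (-1/3, -8/3, -5/3)
  u_3 = (91/45, -52/45, 13/9)

Orthogonality check:
  u_2 · u_1 = 0 (should be 0)
  u_3 · u_1 = 0 (should be 0)
  u_3 · u_2 = 0 (should be 0)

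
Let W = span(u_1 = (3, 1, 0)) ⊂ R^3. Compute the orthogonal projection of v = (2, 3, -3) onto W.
proj_W(v) = (27/10, 9/10, 0)

Set up U = [u_1 | ... | u_1] ∈ R^(3×1). The projector onto W = col(U) is P = U (U^T U)^(-1) U^T.
Compute U^T U =
  [10],
and U^T v = (9).
Solve U^T U · c = U^T v for the coefficients: c = (9/10). The projection is proj_W(v) = U c.
Check: (v - proj_W(v)) · u_1 = 0  (should be 0).
Result: proj_W(v) = (27/10, 9/10, 0).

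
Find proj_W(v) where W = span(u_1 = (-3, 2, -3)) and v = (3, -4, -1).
proj_W(v) = (21/11, -14/11, 21/11)

Set up U = [u_1 | ... | u_1] ∈ R^(3×1). The projector onto W = col(U) is P = U (U^T U)^(-1) U^T.
Compute U^T U =
  [22],
and U^T v = (-14).
Solve U^T U · c = U^T v for the coefficients: c = (-7/11). The projection is proj_W(v) = U c.
Check: (v - proj_W(v)) · u_1 = 0  (should be 0).
Result: proj_W(v) = (21/11, -14/11, 21/11).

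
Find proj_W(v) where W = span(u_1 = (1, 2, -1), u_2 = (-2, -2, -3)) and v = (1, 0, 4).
proj_W(v) = (1, 0, 4)

Set up U = [u_1 | ... | u_2] ∈ R^(3×2). The projector onto W = col(U) is P = U (U^T U)^(-1) U^T.
Compute U^T U =
  [6, -3]
  [-3, 17],
and U^T v = (-3, -14).
Solve U^T U · c = U^T v for the coefficients: c = (-1, -1). The projection is proj_W(v) = U c.
Check: (v - proj_W(v)) · u_1 = 0  (should be 0).
Check: (v - proj_W(v)) · u_2 = 0  (should be 0).
Result: proj_W(v) = (1, 0, 4).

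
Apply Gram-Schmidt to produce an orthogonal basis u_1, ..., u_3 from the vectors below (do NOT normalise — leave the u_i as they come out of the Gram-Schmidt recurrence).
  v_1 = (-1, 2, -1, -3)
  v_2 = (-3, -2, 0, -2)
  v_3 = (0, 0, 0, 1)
Orthogonal basis:
  u_1 = (-1, 2, -1, -3)
  u_2 = (-8/3, -8/3, 1/3, -1)
  u_3 = (-43/115, 26/115, -41/230, 77/230)

Apply the Gram-Schmidt recurrence
  u_1 = v_1
  u_i = v_i − Σ_{j<i} ((v_i · u_j) / (u_j · u_j)) · u_j.

Step by step this gives:
  u_1 = (-1, 2, -1, -3)
  u_2 = (-8/3, -8/3, 1/3, -1)
  u_3 = (-43/115, 26/115, -41/230, 77/230)

Orthogonality check:
  u_2 · u_1 = 0 (should be 0)
  u_3 · u_1 = 0 (should be 0)
  u_3 · u_2 = 0 (should be 0)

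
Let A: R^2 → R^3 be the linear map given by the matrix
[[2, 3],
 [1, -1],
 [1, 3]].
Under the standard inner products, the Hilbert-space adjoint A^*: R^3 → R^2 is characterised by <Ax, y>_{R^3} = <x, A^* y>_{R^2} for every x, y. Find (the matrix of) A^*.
A^* = A^T =
[[2, 1, 1],
 [3, -1, 3]]

For real matrices with standard dot products, the defining identity <Ax, y> = <x, A^* y> gives (Ax)^T y = x^T (A^*) y, i.e. x^T A^T y = x^T (A^*) y. Since this holds for all x, y, we must have A^* = A^T. Therefore
A^* =
[[2, 1, 1],
 [3, -1, 3]].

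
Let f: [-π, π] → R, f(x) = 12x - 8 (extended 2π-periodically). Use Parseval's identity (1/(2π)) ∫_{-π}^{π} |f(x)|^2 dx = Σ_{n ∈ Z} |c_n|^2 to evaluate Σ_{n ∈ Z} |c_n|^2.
Σ |c_n|^2 = 48π^2 + 64

Expand and integrate term by term over [-π, π]:
  ∫ (12x)^2 dx = 144·(2π^3/3); ∫ 2·12·(-8)·x dx = 0 (odd integrand); ∫ (-8)^2 dx = 64·2π.
So (1/(2π)) ∫_{-π}^{π} (12x - 8)^2 dx = 144π^2/3 + 64 = 48π^2 + 64.
Parseval ⇒ Σ |c_n|^2 = 48π^2 + 64.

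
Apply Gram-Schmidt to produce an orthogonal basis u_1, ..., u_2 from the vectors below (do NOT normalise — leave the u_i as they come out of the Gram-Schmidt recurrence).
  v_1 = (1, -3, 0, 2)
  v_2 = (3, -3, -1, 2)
Orthogonal basis:
  u_1 = (1, -3, 0, 2)
  u_2 = (13/7, 3/7, -1, -2/7)

Apply the Gram-Schmidt recurrence
  u_1 = v_1
  u_i = v_i − Σ_{j<i} ((v_i · u_j) / (u_j · u_j)) · u_j.

Step by step this gives:
  u_1 = (1, -3, 0, 2)
  u_2 = (13/7, 3/7, -1, -2/7)

Orthogonality check:
  u_2 · u_1 = 0 (should be 0)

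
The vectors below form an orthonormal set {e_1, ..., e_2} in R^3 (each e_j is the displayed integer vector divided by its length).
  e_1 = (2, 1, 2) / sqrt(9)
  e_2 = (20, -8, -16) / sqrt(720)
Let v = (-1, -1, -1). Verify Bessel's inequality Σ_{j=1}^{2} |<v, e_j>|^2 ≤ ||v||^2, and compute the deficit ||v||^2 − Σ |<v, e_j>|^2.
Σ |<v, e_j>|^2 = 14/5; ||v||^2 = 3; deficit = 1/5

Write each e_j = u_j / sqrt(<u_j, u_j>) where u_j is the displayed integer vector. Then <v, e_j> = <v, u_j> / sqrt(<u_j, u_j>), so |<v, e_j>|^2 = <v, u_j>^2 / <u_j, u_j>.
Coefficients: <v, e_1> = -5/sqrt(9), <v, e_2> = 4/sqrt(720).
Square and sum: Σ |<v, e_j>|^2 = 14/5.
Compute ||v||^2 = v·v = 3.
Deficit = 3 − 14/5 = 1/5 ≥ 0, confirming Bessel's inequality. (The deficit equals ||v − Σ <v,e_j> e_j||^2, the squared distance from v to span{e_j}.)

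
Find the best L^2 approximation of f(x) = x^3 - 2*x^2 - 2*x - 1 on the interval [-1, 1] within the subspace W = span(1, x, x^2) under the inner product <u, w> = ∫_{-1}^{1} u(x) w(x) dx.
g(x) = -2*x^2 - 7*x/5 - 1

The best approximation g ∈ W is the orthogonal projection of f onto W. Writing g = a_0 + a_1 x + a_2 x^2, the coefficients solve the normal equations G · a = b where
  G_{ij} = <φ_i, φ_j> and b_i = <f, φ_i>, with φ_0 = 1, φ_1 = x, φ_2 = x^2.
G =
  [2, 0, 2/3]
  [0, 2/3, 0]
  [2/3, 0, 2/5],
b = (-10/3, -14/15, -22/15).
Solving gives a_0 = -1, a_1 = -7/5, a_2 = -2, so
  g(x) = -2*x^2 - 7*x/5 - 1.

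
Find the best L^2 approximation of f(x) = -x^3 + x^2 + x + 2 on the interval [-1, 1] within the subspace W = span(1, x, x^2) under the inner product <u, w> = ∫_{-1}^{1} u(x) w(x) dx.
g(x) = x^2 + 2*x/5 + 2

The best approximation g ∈ W is the orthogonal projection of f onto W. Writing g = a_0 + a_1 x + a_2 x^2, the coefficients solve the normal equations G · a = b where
  G_{ij} = <φ_i, φ_j> and b_i = <f, φ_i>, with φ_0 = 1, φ_1 = x, φ_2 = x^2.
G =
  [2, 0, 2/3]
  [0, 2/3, 0]
  [2/3, 0, 2/5],
b = (14/3, 4/15, 26/15).
Solving gives a_0 = 2, a_1 = 2/5, a_2 = 1, so
  g(x) = x^2 + 2*x/5 + 2.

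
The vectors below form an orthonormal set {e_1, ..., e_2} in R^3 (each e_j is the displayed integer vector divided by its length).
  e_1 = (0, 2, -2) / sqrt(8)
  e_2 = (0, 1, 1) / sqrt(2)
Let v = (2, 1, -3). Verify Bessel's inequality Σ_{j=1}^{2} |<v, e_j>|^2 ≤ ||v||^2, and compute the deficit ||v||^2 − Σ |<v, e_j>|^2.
Σ |<v, e_j>|^2 = 10; ||v||^2 = 14; deficit = 4

Write each e_j = u_j / sqrt(<u_j, u_j>) where u_j is the displayed integer vector. Then <v, e_j> = <v, u_j> / sqrt(<u_j, u_j>), so |<v, e_j>|^2 = <v, u_j>^2 / <u_j, u_j>.
Coefficients: <v, e_1> = 8/sqrt(8), <v, e_2> = -2/sqrt(2).
Square and sum: Σ |<v, e_j>|^2 = 10.
Compute ||v||^2 = v·v = 14.
Deficit = 14 − 10 = 4 ≥ 0, confirming Bessel's inequality. (The deficit equals ||v − Σ <v,e_j> e_j||^2, the squared distance from v to span{e_j}.)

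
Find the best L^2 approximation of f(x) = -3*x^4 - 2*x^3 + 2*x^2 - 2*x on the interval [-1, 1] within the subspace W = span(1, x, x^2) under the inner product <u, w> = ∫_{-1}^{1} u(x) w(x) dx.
g(x) = -4*x^2/7 - 16*x/5 + 9/35

The best approximation g ∈ W is the orthogonal projection of f onto W. Writing g = a_0 + a_1 x + a_2 x^2, the coefficients solve the normal equations G · a = b where
  G_{ij} = <φ_i, φ_j> and b_i = <f, φ_i>, with φ_0 = 1, φ_1 = x, φ_2 = x^2.
G =
  [2, 0, 2/3]
  [0, 2/3, 0]
  [2/3, 0, 2/5],
b = (2/15, -32/15, -2/35).
Solving gives a_0 = 9/35, a_1 = -16/5, a_2 = -4/7, so
  g(x) = -4*x^2/7 - 16*x/5 + 9/35.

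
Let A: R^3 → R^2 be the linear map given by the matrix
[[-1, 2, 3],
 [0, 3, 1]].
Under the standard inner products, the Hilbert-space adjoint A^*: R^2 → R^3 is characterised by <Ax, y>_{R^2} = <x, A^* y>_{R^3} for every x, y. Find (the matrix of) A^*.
A^* = A^T =
[[-1, 0],
 [2, 3],
 [3, 1]]

For real matrices with standard dot products, the defining identity <Ax, y> = <x, A^* y> gives (Ax)^T y = x^T (A^*) y, i.e. x^T A^T y = x^T (A^*) y. Since this holds for all x, y, we must have A^* = A^T. Therefore
A^* =
[[-1, 0],
 [2, 3],
 [3, 1]].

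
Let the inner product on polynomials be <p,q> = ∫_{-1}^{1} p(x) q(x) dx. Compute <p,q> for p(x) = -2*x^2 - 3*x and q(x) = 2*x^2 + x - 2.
<p,q> = -14/15

Expand the product: p(x)·q(x) = -4*x^4 - 8*x^3 + x^2 + 6*x.
∫_{-1}^{1} of each monomial x^k gives [2/(k+1) if k even, 0 if k odd]. Integrating term-by-term (or equivalently evaluating the antiderivative F(x) = -4*x^5/5 - 2*x^4 + x^3/3 + 3*x^2 at the endpoints):
  F(1) − F(−1) = 8/15 − (22/15) = -14/15.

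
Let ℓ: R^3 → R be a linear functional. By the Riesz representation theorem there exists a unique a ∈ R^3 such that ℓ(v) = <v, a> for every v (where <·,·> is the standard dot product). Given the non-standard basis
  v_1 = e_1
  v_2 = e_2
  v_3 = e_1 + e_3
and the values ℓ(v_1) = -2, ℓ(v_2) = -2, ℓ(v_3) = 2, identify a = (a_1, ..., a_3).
a = (-2, -2, 4)

Write a = (a_1, ..., a_3) in the standard basis. For each basis vector v_i, ℓ(v_i) = <v_i, a> is a linear equation in the a_j's. Collect the n equations into a matrix system V a = ℓ, where row i of V is v_i (expressed in the standard basis). Since V is invertible (lower-triangular with 1s on the diagonal, up to permutation), solve by back-substitution:
  V =
[[1, 0, 0],
 [0, 1, 0],
 [1, 0, 1]]
  V a = (-2, -2, 2)
Solving gives a = (-2, -2, 4).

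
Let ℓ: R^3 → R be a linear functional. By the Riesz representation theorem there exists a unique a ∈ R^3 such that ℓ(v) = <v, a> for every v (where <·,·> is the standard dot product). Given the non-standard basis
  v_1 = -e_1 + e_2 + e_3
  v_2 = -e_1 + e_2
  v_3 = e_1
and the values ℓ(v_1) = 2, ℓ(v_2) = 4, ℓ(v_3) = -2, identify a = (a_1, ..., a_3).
a = (-2, 2, -2)

Write a = (a_1, ..., a_3) in the standard basis. For each basis vector v_i, ℓ(v_i) = <v_i, a> is a linear equation in the a_j's. Collect the n equations into a matrix system V a = ℓ, where row i of V is v_i (expressed in the standard basis). Since V is invertible (lower-triangular with 1s on the diagonal, up to permutation), solve by back-substitution:
  V =
[[-1, 1, 1],
 [-1, 1, 0],
 [1, 0, 0]]
  V a = (2, 4, -2)
Solving gives a = (-2, 2, -2).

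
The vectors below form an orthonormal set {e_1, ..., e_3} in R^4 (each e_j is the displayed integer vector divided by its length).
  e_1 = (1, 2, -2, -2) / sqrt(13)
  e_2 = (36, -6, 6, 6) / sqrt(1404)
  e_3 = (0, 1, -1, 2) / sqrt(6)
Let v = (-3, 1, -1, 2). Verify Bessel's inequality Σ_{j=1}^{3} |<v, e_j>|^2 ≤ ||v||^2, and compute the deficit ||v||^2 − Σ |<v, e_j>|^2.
Σ |<v, e_j>|^2 = 15; ||v||^2 = 15; deficit = 0

Write each e_j = u_j / sqrt(<u_j, u_j>) where u_j is the displayed integer vector. Then <v, e_j> = <v, u_j> / sqrt(<u_j, u_j>), so |<v, e_j>|^2 = <v, u_j>^2 / <u_j, u_j>.
Coefficients: <v, e_1> = -3/sqrt(13), <v, e_2> = -108/sqrt(1404), <v, e_3> = 6/sqrt(6).
Square and sum: Σ |<v, e_j>|^2 = 15.
Compute ||v||^2 = v·v = 15.
Deficit = 15 − 15 = 0 ≥ 0, confirming Bessel's inequality. (The deficit equals ||v − Σ <v,e_j> e_j||^2, the squared distance from v to span{e_j}.)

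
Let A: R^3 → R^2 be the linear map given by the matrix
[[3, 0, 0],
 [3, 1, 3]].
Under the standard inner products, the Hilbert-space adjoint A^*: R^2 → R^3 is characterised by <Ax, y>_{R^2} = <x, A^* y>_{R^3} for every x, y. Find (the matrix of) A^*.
A^* = A^T =
[[3, 3],
 [0, 1],
 [0, 3]]

For real matrices with standard dot products, the defining identity <Ax, y> = <x, A^* y> gives (Ax)^T y = x^T (A^*) y, i.e. x^T A^T y = x^T (A^*) y. Since this holds for all x, y, we must have A^* = A^T. Therefore
A^* =
[[3, 3],
 [0, 1],
 [0, 3]].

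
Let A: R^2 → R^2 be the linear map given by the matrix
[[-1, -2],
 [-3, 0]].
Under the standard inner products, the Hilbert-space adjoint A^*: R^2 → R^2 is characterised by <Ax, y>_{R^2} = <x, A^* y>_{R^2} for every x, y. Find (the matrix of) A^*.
A^* = A^T =
[[-1, -3],
 [-2, 0]]

For real matrices with standard dot products, the defining identity <Ax, y> = <x, A^* y> gives (Ax)^T y = x^T (A^*) y, i.e. x^T A^T y = x^T (A^*) y. Since this holds for all x, y, we must have A^* = A^T. Therefore
A^* =
[[-1, -3],
 [-2, 0]].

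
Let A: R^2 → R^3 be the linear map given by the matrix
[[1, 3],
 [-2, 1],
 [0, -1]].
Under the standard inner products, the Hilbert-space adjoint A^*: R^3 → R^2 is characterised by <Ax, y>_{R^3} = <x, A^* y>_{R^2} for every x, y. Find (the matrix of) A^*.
A^* = A^T =
[[1, -2, 0],
 [3, 1, -1]]

For real matrices with standard dot products, the defining identity <Ax, y> = <x, A^* y> gives (Ax)^T y = x^T (A^*) y, i.e. x^T A^T y = x^T (A^*) y. Since this holds for all x, y, we must have A^* = A^T. Therefore
A^* =
[[1, -2, 0],
 [3, 1, -1]].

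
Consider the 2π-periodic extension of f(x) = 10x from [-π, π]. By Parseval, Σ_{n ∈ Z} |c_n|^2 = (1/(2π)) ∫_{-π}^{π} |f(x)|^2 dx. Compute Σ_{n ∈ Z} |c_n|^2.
Σ |c_n|^2 = 100π^2/3

Expand and integrate term by term over [-π, π]:
  ∫ (10x)^2 dx = 100·(2π^3/3); ∫ 2·10·(0)·x dx = 0 (odd integrand); ∫ 0^2 dx = 0·2π.
So (1/(2π)) ∫_{-π}^{π} (10x)^2 dx = 100π^2/3 + 0 = 100π^2/3.
Parseval ⇒ Σ |c_n|^2 = 100π^2/3.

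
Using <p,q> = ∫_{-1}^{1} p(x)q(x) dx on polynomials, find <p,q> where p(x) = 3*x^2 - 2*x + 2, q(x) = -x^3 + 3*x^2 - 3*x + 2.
<p,q> = 122/5

Expand the product: p(x)·q(x) = -3*x^5 + 11*x^4 - 17*x^3 + 18*x^2 - 10*x + 4.
∫_{-1}^{1} of each monomial x^k gives [2/(k+1) if k even, 0 if k odd]. Integrating term-by-term (or equivalently evaluating the antiderivative F(x) = -x^6/2 + 11*x^5/5 - 17*x^4/4 + 6*x^3 - 5*x^2 + 4*x at the endpoints):
  F(1) − F(−1) = 49/20 − (-439/20) = 122/5.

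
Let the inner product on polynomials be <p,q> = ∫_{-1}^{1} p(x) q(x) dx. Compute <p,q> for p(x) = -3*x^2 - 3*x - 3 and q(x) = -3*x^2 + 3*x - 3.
<p,q> = 138/5

Expand the product: p(x)·q(x) = 9*x^4 + 9*x^2 + 9.
∫_{-1}^{1} of each monomial x^k gives [2/(k+1) if k even, 0 if k odd]. Integrating term-by-term (or equivalently evaluating the antiderivative F(x) = 9*x^5/5 + 3*x^3 + 9*x at the endpoints):
  F(1) − F(−1) = 69/5 − (-69/5) = 138/5.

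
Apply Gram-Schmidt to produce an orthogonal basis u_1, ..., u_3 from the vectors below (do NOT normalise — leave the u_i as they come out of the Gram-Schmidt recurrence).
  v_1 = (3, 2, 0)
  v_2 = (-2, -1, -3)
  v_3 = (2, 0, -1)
Orthogonal basis:
  u_1 = (3, 2, 0)
  u_2 = (-2/13, 3/13, -3)
  u_3 = (39/59, -117/118, -13/118)

Apply the Gram-Schmidt recurrence
  u_1 = v_1
  u_i = v_i − Σ_{j<i} ((v_i · u_j) / (u_j · u_j)) · u_j.

Step by step this gives:
  u_1 = (3, 2, 0)
  u_2 = (-2/13, 3/13, -3)
  u_3 = (39/59, -117/118, -13/118)

Orthogonality check:
  u_2 · u_1 = 0 (should be 0)
  u_3 · u_1 = 0 (should be 0)
  u_3 · u_2 = 0 (should be 0)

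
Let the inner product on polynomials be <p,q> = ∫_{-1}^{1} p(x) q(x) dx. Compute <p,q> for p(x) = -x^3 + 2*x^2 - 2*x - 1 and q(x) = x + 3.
<p,q> = -56/15

Expand the product: p(x)·q(x) = -x^4 - x^3 + 4*x^2 - 7*x - 3.
∫_{-1}^{1} of each monomial x^k gives [2/(k+1) if k even, 0 if k odd]. Integrating term-by-term (or equivalently evaluating the antiderivative F(x) = -x^5/5 - x^4/4 + 4*x^3/3 - 7*x^2/2 - 3*x at the endpoints):
  F(1) − F(−1) = -337/60 − (-113/60) = -56/15.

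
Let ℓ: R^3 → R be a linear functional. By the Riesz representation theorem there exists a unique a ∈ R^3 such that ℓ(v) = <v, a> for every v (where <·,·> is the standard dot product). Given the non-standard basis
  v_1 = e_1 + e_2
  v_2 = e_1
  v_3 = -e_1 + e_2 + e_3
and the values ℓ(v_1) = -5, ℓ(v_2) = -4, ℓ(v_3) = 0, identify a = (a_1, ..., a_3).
a = (-4, -1, -3)

Write a = (a_1, ..., a_3) in the standard basis. For each basis vector v_i, ℓ(v_i) = <v_i, a> is a linear equation in the a_j's. Collect the n equations into a matrix system V a = ℓ, where row i of V is v_i (expressed in the standard basis). Since V is invertible (lower-triangular with 1s on the diagonal, up to permutation), solve by back-substitution:
  V =
[[1, 1, 0],
 [1, 0, 0],
 [-1, 1, 1]]
  V a = (-5, -4, 0)
Solving gives a = (-4, -1, -3).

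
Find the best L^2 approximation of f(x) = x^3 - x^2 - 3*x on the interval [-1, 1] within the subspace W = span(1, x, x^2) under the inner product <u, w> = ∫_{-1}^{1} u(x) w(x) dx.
g(x) = -x^2 - 12*x/5

The best approximation g ∈ W is the orthogonal projection of f onto W. Writing g = a_0 + a_1 x + a_2 x^2, the coefficients solve the normal equations G · a = b where
  G_{ij} = <φ_i, φ_j> and b_i = <f, φ_i>, with φ_0 = 1, φ_1 = x, φ_2 = x^2.
G =
  [2, 0, 2/3]
  [0, 2/3, 0]
  [2/3, 0, 2/5],
b = (-2/3, -8/5, -2/5).
Solving gives a_0 = 0, a_1 = -12/5, a_2 = -1, so
  g(x) = -x^2 - 12*x/5.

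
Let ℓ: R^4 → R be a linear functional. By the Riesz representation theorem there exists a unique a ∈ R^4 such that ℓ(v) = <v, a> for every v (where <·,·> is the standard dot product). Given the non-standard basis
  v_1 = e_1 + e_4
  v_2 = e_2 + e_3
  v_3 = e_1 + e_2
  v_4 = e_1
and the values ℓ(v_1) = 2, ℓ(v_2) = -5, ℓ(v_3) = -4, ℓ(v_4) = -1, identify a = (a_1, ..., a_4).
a = (-1, -3, -2, 3)

Write a = (a_1, ..., a_4) in the standard basis. For each basis vector v_i, ℓ(v_i) = <v_i, a> is a linear equation in the a_j's. Collect the n equations into a matrix system V a = ℓ, where row i of V is v_i (expressed in the standard basis). Since V is invertible (lower-triangular with 1s on the diagonal, up to permutation), solve by back-substitution:
  V =
[[1, 0, 0, 1],
 [0, 1, 1, 0],
 [1, 1, 0, 0],
 [1, 0, 0, 0]]
  V a = (2, -5, -4, -1)
Solving gives a = (-1, -3, -2, 3).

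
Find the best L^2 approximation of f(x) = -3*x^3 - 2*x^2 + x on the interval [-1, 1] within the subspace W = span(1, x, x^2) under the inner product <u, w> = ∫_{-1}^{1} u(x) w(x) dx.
g(x) = -2*x^2 - 4*x/5

The best approximation g ∈ W is the orthogonal projection of f onto W. Writing g = a_0 + a_1 x + a_2 x^2, the coefficients solve the normal equations G · a = b where
  G_{ij} = <φ_i, φ_j> and b_i = <f, φ_i>, with φ_0 = 1, φ_1 = x, φ_2 = x^2.
G =
  [2, 0, 2/3]
  [0, 2/3, 0]
  [2/3, 0, 2/5],
b = (-4/3, -8/15, -4/5).
Solving gives a_0 = 0, a_1 = -4/5, a_2 = -2, so
  g(x) = -2*x^2 - 4*x/5.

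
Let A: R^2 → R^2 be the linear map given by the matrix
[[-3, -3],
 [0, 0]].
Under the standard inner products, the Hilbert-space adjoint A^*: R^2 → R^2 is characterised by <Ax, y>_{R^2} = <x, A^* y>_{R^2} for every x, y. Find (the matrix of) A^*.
A^* = A^T =
[[-3, 0],
 [-3, 0]]

For real matrices with standard dot products, the defining identity <Ax, y> = <x, A^* y> gives (Ax)^T y = x^T (A^*) y, i.e. x^T A^T y = x^T (A^*) y. Since this holds for all x, y, we must have A^* = A^T. Therefore
A^* =
[[-3, 0],
 [-3, 0]].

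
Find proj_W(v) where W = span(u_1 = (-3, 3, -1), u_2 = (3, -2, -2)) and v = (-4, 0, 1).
proj_W(v) = (-192/77, 261/154, 241/154)

Set up U = [u_1 | ... | u_2] ∈ R^(3×2). The projector onto W = col(U) is P = U (U^T U)^(-1) U^T.
Compute U^T U =
  [19, -13]
  [-13, 17],
and U^T v = (11, -14).
Solve U^T U · c = U^T v for the coefficients: c = (5/154, -123/154). The projection is proj_W(v) = U c.
Check: (v - proj_W(v)) · u_1 = 0  (should be 0).
Check: (v - proj_W(v)) · u_2 = 0  (should be 0).
Result: proj_W(v) = (-192/77, 261/154, 241/154).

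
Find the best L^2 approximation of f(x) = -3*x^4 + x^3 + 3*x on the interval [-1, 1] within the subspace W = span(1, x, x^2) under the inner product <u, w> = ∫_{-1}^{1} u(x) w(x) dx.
g(x) = -18*x^2/7 + 18*x/5 + 9/35

The best approximation g ∈ W is the orthogonal projection of f onto W. Writing g = a_0 + a_1 x + a_2 x^2, the coefficients solve the normal equations G · a = b where
  G_{ij} = <φ_i, φ_j> and b_i = <f, φ_i>, with φ_0 = 1, φ_1 = x, φ_2 = x^2.
G =
  [2, 0, 2/3]
  [0, 2/3, 0]
  [2/3, 0, 2/5],
b = (-6/5, 12/5, -6/7).
Solving gives a_0 = 9/35, a_1 = 18/5, a_2 = -18/7, so
  g(x) = -18*x^2/7 + 18*x/5 + 9/35.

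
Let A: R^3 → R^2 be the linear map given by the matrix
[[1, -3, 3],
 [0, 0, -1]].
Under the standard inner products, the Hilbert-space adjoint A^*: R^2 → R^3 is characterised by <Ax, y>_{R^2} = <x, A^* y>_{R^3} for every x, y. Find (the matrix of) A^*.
A^* = A^T =
[[1, 0],
 [-3, 0],
 [3, -1]]

For real matrices with standard dot products, the defining identity <Ax, y> = <x, A^* y> gives (Ax)^T y = x^T (A^*) y, i.e. x^T A^T y = x^T (A^*) y. Since this holds for all x, y, we must have A^* = A^T. Therefore
A^* =
[[1, 0],
 [-3, 0],
 [3, -1]].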